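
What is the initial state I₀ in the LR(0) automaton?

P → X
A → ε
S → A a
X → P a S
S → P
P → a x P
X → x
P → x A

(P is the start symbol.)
{ [P → . X], [P → . a x P], [P → . x A], [P' → . P], [X → . P a S], [X → . x] }

First, augment the grammar with P' → P
I₀ = CLOSURE({ [P' → . P] }):
  [P' → . P] has the dot before P: add [P → . X], [P → . a x P], [P → . x A]
  [P → . X] has the dot before X: add [X → . P a S], [X → . x]
No further items can be added.

I₀ = { [P → . X], [P → . a x P], [P → . x A], [P' → . P], [X → . P a S], [X → . x] }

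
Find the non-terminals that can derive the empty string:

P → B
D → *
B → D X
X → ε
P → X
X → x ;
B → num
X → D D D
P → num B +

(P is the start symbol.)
{ 'P', 'X' }

ε-productions: X → ε
So X is immediately nullable.
P → X: every symbol on the right is nullable, so P is nullable too.
No further non-terminal can be added: every production for the remaining non-terminals contains a terminal or a non-nullable non-terminal.
Nullable = { 'P', 'X' }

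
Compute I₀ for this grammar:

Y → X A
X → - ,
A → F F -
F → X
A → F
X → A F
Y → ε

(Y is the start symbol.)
{ [A → . F F -], [A → . F], [F → . X], [X → . - ,], [X → . A F], [Y → . X A], [Y → .], [Y' → . Y] }

First, augment the grammar with Y' → Y
I₀ = CLOSURE({ [Y' → . Y] }):
  [Y' → . Y] has the dot before Y: add [Y → . X A], [Y → .]
  [Y → . X A] has the dot before X: add [X → . - ,], [X → . A F]
  [X → . A F] has the dot before A: add [A → . F F -], [A → . F]
  [A → . F F -] has the dot before F: add [F → . X]
No further items can be added.

I₀ = { [A → . F F -], [A → . F], [F → . X], [X → . - ,], [X → . A F], [Y → . X A], [Y → .], [Y' → . Y] }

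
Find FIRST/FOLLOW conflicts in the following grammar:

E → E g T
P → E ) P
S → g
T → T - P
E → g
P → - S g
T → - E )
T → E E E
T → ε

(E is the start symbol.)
Nullable non-terminals: T.
FIRST sets used below: FIRST(T) = { '-', 'g', ε }, FIRST(E) = { 'g' }

T: nullable alternative(s) T → ε; FOLLOW(T) = { $, ')', '-', 'g' }
  T → T - P: FIRST \ {ε} = { '-', 'g' } — overlaps FOLLOW(T) on { '-', 'g' }: CONFLICT
  T → - E ): FIRST \ {ε} = { '-' } — overlaps FOLLOW(T) on { '-' }: CONFLICT
  T → E E E: FIRST \ {ε} = { 'g' } — overlaps FOLLOW(T) on { 'g' }: CONFLICT
  T → ε: FIRST \ {ε} = { } — this is the only nullable alternative, skip

E, P, S have no nullable alternative, so no FIRST/FOLLOW check is needed there.

So the grammar has 3 FIRST/FOLLOW conflicts (marked CONFLICT above).

Answer: Yes. T → T '-' P with FOLLOW(T) on { '-', 'g' }; T → '-' E ')' with FOLLOW(T) on { '-' }; T → E E E with FOLLOW(T) on { 'g' }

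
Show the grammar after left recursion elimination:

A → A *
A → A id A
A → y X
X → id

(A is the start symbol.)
A is directly left-recursive. The standard transformation for
  A → A α₁ | ... | A α_m | β₁ | ... | β_n
is
  A  → β₁ A' | ... | β_n A'
  A' → α₁ A' | ... | α_m A' | ε

A → y X becomes A → y X A'
A → A * becomes A' → * A'
A → A id A becomes A' → id A A'
Add A' → ε

Productions for other non-terminals are unchanged:
  X → id

Resulting grammar:
A → y X A'
A' → * A'
A' → id A A'
A' → ε
X → id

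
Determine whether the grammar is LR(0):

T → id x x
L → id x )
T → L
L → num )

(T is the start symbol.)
Augment with T' → T and build the canonical LR(0) collection (I0 = CLOSURE({[T' → . T]}), then GOTO on every symbol after a dot until no new states appear). It has 9 states:
  I0: { [L → . id x )], [L → . num )], [T → . L], [T → . id x x], [T' → . T] }  — shift
  I1: { [T → L .] }  — reduce
  I2: { [T' → T .] }  — accept
  I3: { [L → id . x )], [T → id . x x] }  — shift
  I4: { [L → num . )] }  — shift
  I5: { [L → num ) .] }  — reduce
  I6: { [L → id x . )], [T → id x . x] }  — shift
  I7: { [L → id x ) .] }  — reduce
  I8: { [T → id x x .] }  — reduce

Every state is either a pure shift/goto state or contains exactly one complete item and nothing to shift — no conflicts. The grammar is LR(0).

Answer: Yes, the grammar is LR(0)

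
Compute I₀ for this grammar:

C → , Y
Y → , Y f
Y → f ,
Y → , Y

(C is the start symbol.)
{ [C → . , Y], [C' → . C] }

First, augment the grammar with C' → C
I₀ = CLOSURE({ [C' → . C] }):
  [C' → . C] has the dot before C: add [C → . , Y]
No further items can be added.

I₀ = { [C → . , Y], [C' → . C] }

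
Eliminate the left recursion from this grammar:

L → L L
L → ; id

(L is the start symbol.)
L → ; id L'
L' → L L'
L' → ε

L is directly left-recursive. The standard transformation for
  A → A α₁ | ... | A α_m | β₁ | ... | β_n
is
  A  → β₁ A' | ... | β_n A'
  A' → α₁ A' | ... | α_m A' | ε

L → ; id becomes L → ; id L'
L → L L becomes L' → L L'
Add L' → ε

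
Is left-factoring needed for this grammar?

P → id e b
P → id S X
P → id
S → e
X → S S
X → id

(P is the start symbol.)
Left-factoring is needed when two productions for the same non-terminal
share a common prefix on the right-hand side.

Productions for P:
  P → id e b
  P → id S X
  P → id
Productions for X:
  X → S S
  X → id

Found common prefix 'id' in productions for P

Answer: Yes, P has productions with common prefix 'id'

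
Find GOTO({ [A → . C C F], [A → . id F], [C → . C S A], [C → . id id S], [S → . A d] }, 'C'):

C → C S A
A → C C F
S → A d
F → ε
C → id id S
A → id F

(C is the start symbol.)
{ [A → . C C F], [A → . id F], [A → C . C F], [C → . C S A], [C → . id id S], [C → C . S A], [S → . A d] }

GOTO(I, 'C') = CLOSURE({ [A → αX.β] : [A → α.Xβ] ∈ I, X = 'C' })

Items with dot before 'C', with the dot advanced:
  [A → . C C F] → [A → C . C F]
  [C → . C S A] → [C → C . S A]
Closure of the advanced items:
  [A → C . C F] has the dot before C: add [C → . C S A], [C → . id id S]
  [C → C . S A] has the dot before S: add [S → . A d]
  [S → . A d] has the dot before A: add [A → . C C F], [A → . id F]

GOTO = { [A → . C C F], [A → . id F], [A → C . C F], [C → . C S A], [C → . id id S], [C → C . S A], [S → . A d] }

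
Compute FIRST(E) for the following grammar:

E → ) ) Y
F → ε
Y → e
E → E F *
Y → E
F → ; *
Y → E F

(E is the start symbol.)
To compute FIRST(E), examine every production with E on the left-hand side, reading each right-hand side left to right until a non-nullable symbol is reached.

From E → ) ) Y:
  - ')' is a terminal: add ')' and stop
From E → E F *:
  - E is the symbol being defined: contributes nothing new
    E is not nullable, so stop

Collecting: FIRST(E) = { ')' }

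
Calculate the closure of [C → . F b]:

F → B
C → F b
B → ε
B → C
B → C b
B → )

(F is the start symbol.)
{ [B → . )], [B → . C b], [B → . C], [B → .], [C → . F b], [F → . B] }

Start with: [C → . F b]
  [C → . F b] has the dot before F: add [F → . B]
  [F → . B] has the dot before B: add [B → .], [B → . C], [B → . C b], [B → . )]
  [B → . C] has the dot before C: all C-items already present
No further items can be added.

CLOSURE = { [B → . )], [B → . C b], [B → . C], [B → .], [C → . F b], [F → . B] }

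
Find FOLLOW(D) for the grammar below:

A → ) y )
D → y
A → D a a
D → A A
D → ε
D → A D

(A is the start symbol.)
{ 'a' }

To compute FOLLOW(D), find every occurrence of D on a right-hand side N → α D β: add FIRST(β) \ {ε}, and if β is empty or nullable also add FOLLOW(N). Iterate to a fixed point.

In A → D a a: D is followed by a a, add FIRST(a a) \ {ε} = { 'a' }
In D → A D: D is at the end; this adds FOLLOW(D) to itself — nothing new

Taking the union: FOLLOW(D) = { 'a' }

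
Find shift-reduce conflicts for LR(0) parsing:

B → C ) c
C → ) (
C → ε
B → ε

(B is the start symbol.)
A shift-reduce conflict occurs when an LR(0) state has both:
  - a complete (reduce) item [A → α .] (dot at the end), and
  - a shift item [B → β . c γ] (dot before a terminal).

Augment with B' → B and build the canonical LR(0) collection (I0 = CLOSURE({[B' → . B]}), then GOTO on every symbol after a dot until no new states appear). It has 7 states:
  I0: { [B → . C ) c], [B → .], [B' → . B], [C → . ) (], [C → .] }  — shift, 2 reduces
  I1: { [C → ) . (] }  — shift
  I2: { [B' → B .] }  — accept
  I3: { [B → C . ) c] }  — shift
  I4: { [B → C ) . c] }  — shift
  I5: { [B → C ) c .] }  — reduce
  I6: { [C → ) ( .] }  — reduce

I0 contains reduce items [B → .], [C → .] and shift item [C → . ) (] — shift-reduce conflict.

Answer: Yes — I0: [B → .] vs [C → . ) (]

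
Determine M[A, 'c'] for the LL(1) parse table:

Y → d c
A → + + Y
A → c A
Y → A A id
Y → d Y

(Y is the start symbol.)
A → c A

To find M[A, 'c'], we find productions for A where 'c' is in the predict set (PREDICT(N → α) = (FIRST(α) \ {ε}) ∪ (FOLLOW(N) if α ⇒* ε)).

A → + + Y: PREDICT = { '+' }
A → c A: PREDICT = { 'c' }
  'c' is in predict set, so this production goes in M[A, 'c']

M[A, 'c'] = A → c A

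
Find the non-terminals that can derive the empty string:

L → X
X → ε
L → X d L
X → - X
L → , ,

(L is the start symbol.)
A non-terminal is nullable if it can derive ε (the empty string): either it has an ε-production, or it has a production whose right-hand side consists entirely of nullable non-terminals.

ε-productions: X → ε
So X is immediately nullable.
L → X: every symbol on the right is nullable, so L is nullable too.
Every non-terminal is now nullable.
Nullable = { 'L', 'X' }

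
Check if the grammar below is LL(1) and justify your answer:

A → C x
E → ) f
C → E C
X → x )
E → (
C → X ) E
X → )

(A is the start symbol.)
No. Predict set conflict for C: { ')' }

A grammar is LL(1) if for each non-terminal N with multiple productions, the predict sets of those productions are pairwise disjoint, where PREDICT(N → α) = (FIRST(α) \ {ε}) ∪ (FOLLOW(N) if α ⇒* ε).

Relevant sets:
  FIRST(E) = { '(', ')' }
  FIRST(X) = { ')', 'x' }

For E:
  PREDICT(E → ')' f) = { ')' }
  PREDICT(E → '(') = { '(' }
For C:
  PREDICT(C → E C) = { '(', ')' }
  PREDICT(C → X ')' E) = { ')', 'x' }
For X:
  PREDICT(X → x ')') = { 'x' }
  PREDICT(X → ')') = { ')' }
A has a single production, so nothing to check there.

Conflict found: Predict set conflict for C: { ')' }
The grammar is NOT LL(1).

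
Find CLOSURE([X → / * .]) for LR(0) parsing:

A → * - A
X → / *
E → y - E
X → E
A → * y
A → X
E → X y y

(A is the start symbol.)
{ [X → / * .] }

Start with: [X → / * .]
The dot is at the end, so nothing is added.

CLOSURE = { [X → / * .] }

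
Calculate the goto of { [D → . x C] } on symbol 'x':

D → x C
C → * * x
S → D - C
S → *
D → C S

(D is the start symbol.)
GOTO(I, 'x') = CLOSURE({ [A → αX.β] : [A → α.Xβ] ∈ I, X = 'x' })

Items with dot before 'x', with the dot advanced:
  [D → . x C] → [D → x . C]
Closure of the advanced items:
  [D → x . C] has the dot before C: add [C → . * * x]

GOTO = { [C → . * * x], [D → x . C] }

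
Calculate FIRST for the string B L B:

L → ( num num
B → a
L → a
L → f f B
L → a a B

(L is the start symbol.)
{ 'a' }

FIRST sets of the non-terminals involved (from the grammar, by fixed-point iteration):
  FIRST(B) = { 'a' }

To compute FIRST(B L B), process the symbols left to right:
Symbol B is a non-terminal. Add FIRST(B) \ {ε} = { 'a' }
B is not nullable (ε ∉ FIRST(B)), so stop here.
FIRST(B L B) = { 'a' }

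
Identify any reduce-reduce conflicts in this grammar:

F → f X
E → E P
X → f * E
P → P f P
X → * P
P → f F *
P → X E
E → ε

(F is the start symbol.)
No reduce-reduce conflicts

Augment with F' → F and build the canonical LR(0) collection (I0 = CLOSURE({[F' → . F]}), then GOTO on every symbol after a dot until no new states appear). It has 17 states:
  I0: { [F → . f X], [F' → . F] }  — shift
  I1: { [F' → F .] }  — accept
  I2: { [F → f . X], [X → . * P], [X → . f * E] }  — shift
  I3: { [P → . P f P], [P → . X E], [P → . f F *], [X → * . P], [X → . * P], [X → . f * E] }  — shift
  I4: { [F → f X .] }  — reduce
  I5: { [X → f . * E] }  — shift
  I6: { [E → . E P], [E → .], [X → f * . E] }  — reduce
  I7: { [E → E . P], [P → . P f P], [P → . X E], [P → . f F *], [X → . * P], [X → . f * E], [X → f * E .] }  — shift, reduce
  I8: { [E → E P .], [P → P . f P] }  — shift, reduce
  I9: { [E → . E P], [E → .], [P → X . E] }  — reduce
  I10: { [F → . f X], [P → f . F *], [X → f . * E] }  — shift
  I11: { [P → f F . *] }  — shift
  I12: { [P → f F * .] }  — reduce
  I13: { [E → E . P], [P → . P f P], [P → . X E], [P → . f F *], [P → X E .], [X → . * P], [X → . f * E] }  — shift, reduce
  I14: { [P → . P f P], [P → . X E], [P → . f F *], [P → P f . P], [X → . * P], [X → . f * E] }  — shift
  I15: { [P → P . f P], [P → P f P .] }  — shift, reduce
  I16: { [P → P . f P], [X → * P .] }  — shift, reduce

No state contains more than one complete item.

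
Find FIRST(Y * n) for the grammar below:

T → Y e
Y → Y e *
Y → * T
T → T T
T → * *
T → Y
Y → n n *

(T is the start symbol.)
{ '*', 'n' }

FIRST sets of the non-terminals involved (from the grammar, by fixed-point iteration):
  FIRST(Y) = { '*', 'n' }

To compute FIRST(Y * n), process the symbols left to right:
Symbol Y is a non-terminal. Add FIRST(Y) \ {ε} = { '*', 'n' }
Y is not nullable (ε ∉ FIRST(Y)), so stop here.
FIRST(Y * n) = { '*', 'n' }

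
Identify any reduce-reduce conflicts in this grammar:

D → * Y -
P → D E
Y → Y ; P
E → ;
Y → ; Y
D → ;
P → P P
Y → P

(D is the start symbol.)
No reduce-reduce conflicts

Augment with D' → D and build the canonical LR(0) collection (I0 = CLOSURE({[D' → . D]}), then GOTO on every symbol after a dot until no new states appear). It has 15 states:
  I0: { [D → . * Y -], [D → . ;], [D' → . D] }  — shift
  I1: { [D → * . Y -], [D → . * Y -], [D → . ;], [P → . D E], [P → . P P], [Y → . ; Y], [Y → . P], [Y → . Y ; P] }  — shift
  I2: { [D → ; .] }  — reduce
  I3: { [D' → D .] }  — accept
  I4: { [D → . * Y -], [D → . ;], [D → ; .], [P → . D E], [P → . P P], [Y → . ; Y], [Y → . P], [Y → . Y ; P], [Y → ; . Y] }  — shift, reduce
  I5: { [E → . ;], [P → D . E] }  — shift
  I6: { [D → . * Y -], [D → . ;], [P → . D E], [P → . P P], [P → P . P], [Y → P .] }  — shift, reduce
  I7: { [D → * Y . -], [Y → Y . ; P] }  — shift
  I8: { [D → * Y - .] }  — reduce
  I9: { [D → . * Y -], [D → . ;], [P → . D E], [P → . P P], [Y → Y ; . P] }  — shift
  I10: { [D → . * Y -], [D → . ;], [P → . D E], [P → . P P], [P → P . P], [Y → Y ; P .] }  — shift, reduce
  I11: { [D → . * Y -], [D → . ;], [P → . D E], [P → . P P], [P → P . P], [P → P P .] }  — shift, reduce
  I12: { [E → ; .] }  — reduce
  I13: { [P → D E .] }  — reduce
  I14: { [Y → ; Y .], [Y → Y . ; P] }  — shift, reduce

No state contains more than one complete item.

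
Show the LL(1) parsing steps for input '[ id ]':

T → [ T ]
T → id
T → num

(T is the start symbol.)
Stack is shown with the top on the left.

Stack    Input     Action
-------------------------
T $      [ id ] $  output T → [ T ]
[ T ] $  [ id ] $  match '['
T ] $    id ] $    output T → id
id ] $   id ] $    match 'id'
] $      ] $       match ']'
$        $         accept

The string is accepted.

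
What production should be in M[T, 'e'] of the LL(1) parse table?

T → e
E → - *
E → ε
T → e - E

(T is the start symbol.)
To find M[T, 'e'], we find productions for T where 'e' is in the predict set (PREDICT(N → α) = (FIRST(α) \ {ε}) ∪ (FOLLOW(N) if α ⇒* ε)).

T → e: PREDICT = { 'e' }
  'e' is in predict set, so this production goes in M[T, 'e']
T → e - E: PREDICT = { 'e' }
  'e' is in predict set, so this production goes in M[T, 'e']

M[T, 'e'] = T → e, T → e - E  (a multiply-defined cell — the grammar is not LL(1))

Answer: T → e, T → e - E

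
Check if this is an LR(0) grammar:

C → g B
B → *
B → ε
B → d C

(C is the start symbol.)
No. Shift-reduce conflict between [B → .] and [B → . *]

A grammar is LR(0) if no state in the canonical LR(0) collection has:
  - both a shift item (dot before a terminal) and a complete item (shift-reduce conflict), or
  - two or more complete items (reduce-reduce conflict; the accept item [C' → C .] counts as a complete item here).

Augment with C' → C and build the canonical LR(0) collection (I0 = CLOSURE({[C' → . C]}), then GOTO on every symbol after a dot until no new states appear). It has 7 states:
  I0: { [C → . g B], [C' → . C] }  — shift
  I1: { [C' → C .] }  — accept
  I2: { [B → . *], [B → . d C], [B → .], [C → g . B] }  — shift, reduce
  I3: { [B → * .] }  — reduce
  I4: { [C → g B .] }  — reduce
  I5: { [B → d . C], [C → . g B] }  — shift
  I6: { [B → d C .] }  — reduce

Conflict in state I2:
  Shift-reduce conflict between [B → .] and [B → . *]
So the grammar is NOT LR(0).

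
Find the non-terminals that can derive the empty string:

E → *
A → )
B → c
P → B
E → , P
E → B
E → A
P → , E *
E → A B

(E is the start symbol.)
None

There are no ε-productions, so no non-terminal can derive ε.
No non-terminals are nullable.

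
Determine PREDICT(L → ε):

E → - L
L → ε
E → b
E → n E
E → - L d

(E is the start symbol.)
{ $, 'd' }

PREDICT(L → ε) = (FIRST(RHS) \ {ε}) ∪ (FOLLOW(L) if ε ∈ FIRST(RHS), i.e. RHS ⇒* ε)
The right-hand side is ε (FIRST(ε) = { ε }), so the predict set is FOLLOW(L) = { $, 'd' }
PREDICT(L → ε) = { $, 'd' }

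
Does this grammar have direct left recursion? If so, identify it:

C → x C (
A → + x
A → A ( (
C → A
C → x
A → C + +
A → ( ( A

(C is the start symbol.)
C → x C (: starts with x
A → + x: starts with '+'
A → A ( (: LEFT RECURSIVE (starts with A)
C → A: starts with A
C → x: starts with x
A → C + +: starts with C
A → ( ( A: starts with '('

The grammar has direct left recursion on: A.

Answer: Yes, A is left-recursive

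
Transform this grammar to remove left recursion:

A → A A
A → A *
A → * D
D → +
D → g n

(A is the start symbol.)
A is directly left-recursive. The standard transformation for
  A → A α₁ | ... | A α_m | β₁ | ... | β_n
is
  A  → β₁ A' | ... | β_n A'
  A' → α₁ A' | ... | α_m A' | ε

A → * D becomes A → * D A'
A → A A becomes A' → A A'
A → A * becomes A' → * A'
Add A' → ε

Productions for other non-terminals are unchanged:
  D → +
  D → g n

Resulting grammar:
A → * D A'
A' → A A'
A' → * A'
A' → ε
D → +
D → g n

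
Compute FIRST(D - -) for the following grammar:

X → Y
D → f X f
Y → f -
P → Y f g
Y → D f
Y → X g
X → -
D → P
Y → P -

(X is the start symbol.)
FIRST sets of the non-terminals involved (from the grammar, by fixed-point iteration):
  FIRST(D) = { '-', 'f' }

To compute FIRST(D - -), process the symbols left to right:
Symbol D is a non-terminal. Add FIRST(D) \ {ε} = { '-', 'f' }
D is not nullable (ε ∉ FIRST(D)), so stop here.
FIRST(D - -) = { '-', 'f' }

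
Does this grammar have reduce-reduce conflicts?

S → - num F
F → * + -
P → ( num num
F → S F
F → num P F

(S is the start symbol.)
No reduce-reduce conflicts

Augment with S' → S and build the canonical LR(0) collection (I0 = CLOSURE({[S' → . S]}), then GOTO on every symbol after a dot until no new states appear). It has 16 states:
  I0: { [S → . - num F], [S' → . S] }  — shift
  I1: { [S → - . num F] }  — shift
  I2: { [S' → S .] }  — accept
  I3: { [F → . * + -], [F → . S F], [F → . num P F], [S → - num . F], [S → . - num F] }  — shift
  I4: { [F → * . + -] }  — shift
  I5: { [S → - num F .] }  — reduce
  I6: { [F → . * + -], [F → . S F], [F → . num P F], [F → S . F], [S → . - num F] }  — shift
  I7: { [F → num . P F], [P → . ( num num] }  — shift
  I8: { [P → ( . num num] }  — shift
  I9: { [F → . * + -], [F → . S F], [F → . num P F], [F → num P . F], [S → . - num F] }  — shift
  I10: { [F → num P F .] }  — reduce
  I11: { [P → ( num . num] }  — shift
  I12: { [P → ( num num .] }  — reduce
  I13: { [F → S F .] }  — reduce
  I14: { [F → * + . -] }  — shift
  I15: { [F → * + - .] }  — reduce

No state contains more than one complete item.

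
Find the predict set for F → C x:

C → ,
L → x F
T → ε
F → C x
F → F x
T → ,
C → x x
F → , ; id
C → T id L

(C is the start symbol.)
PREDICT(F → C x) = (FIRST(RHS) \ {ε}) ∪ (FOLLOW(F) if ε ∈ FIRST(RHS), i.e. RHS ⇒* ε)
FIRST(C) = { ',', 'id', 'x' }
FIRST(C x) = { ',', 'id', 'x' }
ε ∉ FIRST(C x), so FOLLOW(F) is not added.
PREDICT(F → C x) = { ',', 'id', 'x' }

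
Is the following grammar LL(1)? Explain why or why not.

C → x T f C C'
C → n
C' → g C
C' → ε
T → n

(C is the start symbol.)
Relevant sets:
  FOLLOW(C') = { $, 'g' }

For C:
  PREDICT(C → x T f C C') = { 'x' }
  PREDICT(C → n) = { 'n' }
For C':
  PREDICT(C' → g C) = { 'g' }
  PREDICT(C' → ε) = { $, 'g' }
T has a single production, so nothing to check there.

Conflict found: Predict set conflict for C': { 'g' }
The grammar is NOT LL(1).

Answer: No. Predict set conflict for C': { 'g' }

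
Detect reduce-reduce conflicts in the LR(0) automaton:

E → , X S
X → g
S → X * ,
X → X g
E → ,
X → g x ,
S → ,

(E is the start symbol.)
A reduce-reduce conflict occurs when an LR(0) state has two complete items [A → α .] and [B → β .] — both call for a reduction, and with no lookahead the parser cannot choose between them.

Augment with E' → E and build the canonical LR(0) collection (I0 = CLOSURE({[E' → . E]}), then GOTO on every symbol after a dot until no new states appear). It has 14 states:
  I0: { [E → . , X S], [E → . ,], [E' → . E] }  — shift
  I1: { [E → , . X S], [E → , .], [X → . X g], [X → . g x ,], [X → . g] }  — shift, reduce
  I2: { [E' → E .] }  — accept
  I3: { [E → , X . S], [S → . ,], [S → . X * ,], [X → . X g], [X → . g x ,], [X → . g], [X → X . g] }  — shift
  I4: { [X → g . x ,], [X → g .] }  — shift, reduce
  I5: { [X → g x . ,] }  — shift
  I6: { [X → g x , .] }  — reduce
  I7: { [S → , .] }  — reduce
  I8: { [E → , X S .] }  — reduce
  I9: { [S → X . * ,], [X → X . g] }  — shift
  I10: { [X → X g .], [X → g . x ,], [X → g .] }  — shift, 2 reduces
  I11: { [S → X * . ,] }  — shift
  I12: { [X → X g .] }  — reduce
  I13: { [S → X * , .] }  — reduce

I10 contains complete items [X → X g .], [X → g .] — reduce-reduce conflict.

Answer: Yes — I10: [X → X g .] vs [X → g .]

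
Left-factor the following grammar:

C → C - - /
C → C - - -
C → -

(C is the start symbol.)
C → C - - C'
C' → /
C' → -
C → -

Left-factoring transforms A → αβ₁ | αβ₂ into A → αA' and A' → β₁ | β₂
(α is the longest common prefix among the alternatives). Repeat until
no nonterminal has two alternatives with a common prefix.

Round 1: C has alternatives sharing prefix 'C - -'. Introduce C': C → C - - C'
  Add: C' → /
  Add: C' → -

No remaining common prefixes — done.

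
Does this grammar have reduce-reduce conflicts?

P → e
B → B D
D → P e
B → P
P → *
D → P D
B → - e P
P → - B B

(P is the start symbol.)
Yes — I13: [D → P e .] vs [P → e .]

A reduce-reduce conflict occurs when an LR(0) state has two complete items [A → α .] and [B → β .] — both call for a reduction, and with no lookahead the parser cannot choose between them.

Augment with P' → P and build the canonical LR(0) collection (I0 = CLOSURE({[P' → . P]}), then GOTO on every symbol after a dot until no new states appear). It has 16 states:
  I0: { [P → . *], [P → . - B B], [P → . e], [P' → . P] }  — shift
  I1: { [P → * .] }  — reduce
  I2: { [B → . - e P], [B → . B D], [B → . P], [P → - . B B], [P → . *], [P → . - B B], [P → . e] }  — shift
  I3: { [P' → P .] }  — accept
  I4: { [P → e .] }  — reduce
  I5: { [B → - . e P], [B → . - e P], [B → . B D], [B → . P], [P → - . B B], [P → . *], [P → . - B B], [P → . e] }  — shift
  I6: { [B → . - e P], [B → . B D], [B → . P], [B → B . D], [D → . P D], [D → . P e], [P → - B . B], [P → . *], [P → . - B B], [P → . e] }  — shift
  I7: { [B → P .] }  — reduce
  I8: { [B → B . D], [D → . P D], [D → . P e], [P → - B B .], [P → . *], [P → . - B B], [P → . e] }  — shift, reduce
  I9: { [B → B D .] }  — reduce
  I10: { [B → P .], [D → . P D], [D → . P e], [D → P . D], [D → P . e], [P → . *], [P → . - B B], [P → . e] }  — shift, reduce
  I11: { [D → P D .] }  — reduce
  I12: { [D → . P D], [D → . P e], [D → P . D], [D → P . e], [P → . *], [P → . - B B], [P → . e] }  — shift
  I13: { [D → P e .], [P → e .] }  — 2 reduces
  I14: { [B → - e . P], [P → . *], [P → . - B B], [P → . e], [P → e .] }  — shift, reduce
  I15: { [B → - e P .] }  — reduce

I13 contains complete items [D → P e .], [P → e .] — reduce-reduce conflict.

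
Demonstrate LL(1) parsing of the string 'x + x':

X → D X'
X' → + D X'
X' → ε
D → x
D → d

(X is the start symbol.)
LL(1) parsing maintains a stack (initially the start symbol over $) and the input. At each step: if the stack top is a terminal, match it against the current input token; if it is a non-terminal N, replace it with the RHS of M[N, lookahead] (the unique production whose predict set contains the lookahead).

Stack is shown with the top on the left.

Stack     Input    Action
-------------------------
X $       x + x $  output X → D X'
D X' $    x + x $  output D → x
x X' $    x + x $  match 'x'
X' $      + x $    output X' → + D X'
+ D X' $  + x $    match '+'
D X' $    x $      output D → x
x X' $    x $      match 'x'
X' $      $        output X' → ε
$         $        accept

The string is accepted.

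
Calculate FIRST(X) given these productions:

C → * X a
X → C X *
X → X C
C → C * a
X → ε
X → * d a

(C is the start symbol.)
{ '*', ε }

To compute FIRST(X), examine every production with X on the left-hand side, reading each right-hand side left to right until a non-nullable symbol is reached.

FIRST sets of the other non-terminals involved (by the same procedure, iterated to a fixed point):
  FIRST(C) = { '*' }

From X → C X *:
  - C is a non-terminal: add FIRST(C) \ {ε} = { '*' }
    C is not nullable, so stop
From X → X C:
  - X is the symbol being defined: contributes nothing new
    X is nullable, so continue to the next symbol
  - C is a non-terminal: add FIRST(C) \ {ε} = { '*' }
    C is not nullable, so stop
From X → ε:
  - ε-production, so ε ∈ FIRST(X)
From X → * d a:
  - '*' is a terminal: add '*' and stop

Collecting: FIRST(X) = { '*', ε }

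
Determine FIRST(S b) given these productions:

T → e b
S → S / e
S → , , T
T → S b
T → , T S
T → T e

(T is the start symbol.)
{ ',' }

FIRST sets of the non-terminals involved (from the grammar, by fixed-point iteration):
  FIRST(S) = { ',' }

To compute FIRST(S b), process the symbols left to right:
Symbol S is a non-terminal. Add FIRST(S) \ {ε} = { ',' }
S is not nullable (ε ∉ FIRST(S)), so stop here.
FIRST(S b) = { ',' }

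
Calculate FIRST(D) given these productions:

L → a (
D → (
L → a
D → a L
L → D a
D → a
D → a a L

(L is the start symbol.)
From D → (:
  - '(' is a terminal: add '(' and stop
From D → a L:
  - a is a terminal: add 'a' and stop
From D → a:
  - a is a terminal: add 'a' and stop
From D → a a L:
  - a is a terminal: add 'a' and stop

Collecting: FIRST(D) = { '(', 'a' }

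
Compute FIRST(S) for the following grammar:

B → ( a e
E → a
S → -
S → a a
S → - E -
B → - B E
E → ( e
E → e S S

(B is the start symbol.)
From S → -:
  - '-' is a terminal: add '-' and stop
From S → a a:
  - a is a terminal: add 'a' and stop
From S → - E -:
  - '-' is a terminal: add '-' and stop

Collecting: FIRST(S) = { '-', 'a' }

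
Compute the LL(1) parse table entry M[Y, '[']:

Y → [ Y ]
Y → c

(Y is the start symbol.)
To find M[Y, '['], we find productions for Y where '[' is in the predict set (PREDICT(N → α) = (FIRST(α) \ {ε}) ∪ (FOLLOW(N) if α ⇒* ε)).

Y → [ Y ]: PREDICT = { '[' }
  '[' is in predict set, so this production goes in M[Y, '[']
Y → c: PREDICT = { 'c' }

M[Y, '['] = Y → [ Y ]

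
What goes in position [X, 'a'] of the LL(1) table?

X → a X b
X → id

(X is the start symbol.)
X → a X b

To find M[X, 'a'], we find productions for X where 'a' is in the predict set (PREDICT(N → α) = (FIRST(α) \ {ε}) ∪ (FOLLOW(N) if α ⇒* ε)).

X → a X b: PREDICT = { 'a' }
  'a' is in predict set, so this production goes in M[X, 'a']
X → id: PREDICT = { 'id' }

M[X, 'a'] = X → a X b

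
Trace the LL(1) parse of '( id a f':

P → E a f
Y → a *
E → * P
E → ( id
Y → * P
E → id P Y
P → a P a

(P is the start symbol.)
LL(1) parsing maintains a stack (initially the start symbol over $) and the input. At each step: if the stack top is a terminal, match it against the current input token; if it is a non-terminal N, replace it with the RHS of M[N, lookahead] (the unique production whose predict set contains the lookahead).

Stack is shown with the top on the left.

Stack       Input       Action
------------------------------
P $         ( id a f $  output P → E a f
E a f $     ( id a f $  output E → ( id
( id a f $  ( id a f $  match '('
id a f $    id a f $    match 'id'
a f $       a f $       match 'a'
f $         f $         match 'f'
$           $           accept

The string is accepted.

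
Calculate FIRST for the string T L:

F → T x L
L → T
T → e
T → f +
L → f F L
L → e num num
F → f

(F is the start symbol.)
FIRST sets of the non-terminals involved (from the grammar, by fixed-point iteration):
  FIRST(T) = { 'e', 'f' }

To compute FIRST(T L), process the symbols left to right:
Symbol T is a non-terminal. Add FIRST(T) \ {ε} = { 'e', 'f' }
T is not nullable (ε ∉ FIRST(T)), so stop here.
FIRST(T L) = { 'e', 'f' }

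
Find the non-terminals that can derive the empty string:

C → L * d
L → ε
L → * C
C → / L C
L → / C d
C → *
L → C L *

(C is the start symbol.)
ε-productions: L → ε
So L is immediately nullable.
No further non-terminal can be added: every production for the remaining non-terminals contains a terminal or a non-nullable non-terminal.
Nullable = { 'L' }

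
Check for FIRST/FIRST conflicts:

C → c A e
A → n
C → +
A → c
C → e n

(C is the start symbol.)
Productions for C:
  C → c A e: FIRST = { 'c' }
  C → +: FIRST = { '+' }
  C → e n: FIRST = { 'e' }
Productions for A:
  A → n: FIRST = { 'n' }
  A → c: FIRST = { 'c' }

All alternatives of each non-terminal have pairwise disjoint FIRST sets.

Answer: No FIRST/FIRST conflicts.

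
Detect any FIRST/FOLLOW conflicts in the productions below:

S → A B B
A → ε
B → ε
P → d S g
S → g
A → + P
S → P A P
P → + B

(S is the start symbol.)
A FIRST/FOLLOW conflict occurs when a non-terminal N has a nullable alternative N → β (β ⇒* ε) and another alternative N → α with FIRST(α) ∩ FOLLOW(N) ≠ ∅: on such a lookahead the parser cannot decide between expanding α and letting N vanish via β.

Nullable non-terminals: A, B, S.
FIRST sets used below: FIRST(A) = { '+', ε }, FIRST(B) = { ε }, FIRST(P) = { '+', 'd' }

A: nullable alternative(s) A → ε; FOLLOW(A) = { $, '+', 'd', 'g' }
  A → ε: FIRST \ {ε} = { } — this is the only nullable alternative, skip
  A → + P: FIRST \ {ε} = { '+' } — overlaps FOLLOW(A) on { '+' }: CONFLICT
B has a nullable alternative but only one production, so nothing to check.

S: nullable alternative(s) S → A B B; FOLLOW(S) = { $, 'g' }
  S → A B B: FIRST \ {ε} = { '+' } — this is the only nullable alternative, skip
  S → g: FIRST \ {ε} = { 'g' } — overlaps FOLLOW(S) on { 'g' }: CONFLICT
  S → P A P: FIRST \ {ε} = { '+', 'd' } — disjoint from FOLLOW(S)

P has no nullable alternative, so no FIRST/FOLLOW check is needed there.

So the grammar has 2 FIRST/FOLLOW conflicts (marked CONFLICT above).

Answer: Yes. S → g with FOLLOW(S) on { 'g' }; A → '+' P with FOLLOW(A) on { '+' }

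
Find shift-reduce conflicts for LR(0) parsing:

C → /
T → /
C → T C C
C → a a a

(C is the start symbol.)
No shift-reduce conflicts

A shift-reduce conflict occurs when an LR(0) state has both:
  - a complete (reduce) item [A → α .] (dot at the end), and
  - a shift item [B → β . c γ] (dot before a terminal).

Augment with C' → C and build the canonical LR(0) collection (I0 = CLOSURE({[C' → . C]}), then GOTO on every symbol after a dot until no new states appear). It has 9 states:
  I0: { [C → . /], [C → . T C C], [C → . a a a], [C' → . C], [T → . /] }  — shift
  I1: { [C → / .], [T → / .] }  — 2 reduces
  I2: { [C' → C .] }  — accept
  I3: { [C → . /], [C → . T C C], [C → . a a a], [C → T . C C], [T → . /] }  — shift
  I4: { [C → a . a a] }  — shift
  I5: { [C → a a . a] }  — shift
  I6: { [C → a a a .] }  — reduce
  I7: { [C → . /], [C → . T C C], [C → . a a a], [C → T C . C], [T → . /] }  — shift
  I8: { [C → T C C .] }  — reduce

No state contains both a complete item and a shift item.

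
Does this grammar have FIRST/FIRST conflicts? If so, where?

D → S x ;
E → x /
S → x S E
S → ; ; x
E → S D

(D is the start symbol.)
Yes. E → x '/' / E → S D on { 'x' }

A FIRST/FIRST conflict occurs when two productions N → α and N → β for the same non-terminal have FIRST(α) ∩ FIRST(β) ≠ ∅ (with ε ∈ FIRST of a nullable right-hand side, so two nullable alternatives also conflict).

FIRST sets of the non-terminals at (or reachable through a nullable prefix from) the front of some alternative:
  FIRST(S) = { ';', 'x' }

Productions for E:
  E → x /: FIRST = { 'x' }
  E → S D: FIRST = { ';', 'x' }
Productions for S:
  S → x S E: FIRST = { 'x' }
  S → ; ; x: FIRST = { ';' }
D has only one production, so no FIRST/FIRST conflict is possible there.

Conflict for E: E → x / and E → S D
  Overlap: { 'x' }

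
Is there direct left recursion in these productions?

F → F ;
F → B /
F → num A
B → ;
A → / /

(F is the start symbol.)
F → F ;: LEFT RECURSIVE (starts with F)
F → B /: starts with B
F → num A: starts with num
B → ;: starts with ';'
A → / /: starts with '/'

The grammar has direct left recursion on: F.

Answer: Yes, F is left-recursive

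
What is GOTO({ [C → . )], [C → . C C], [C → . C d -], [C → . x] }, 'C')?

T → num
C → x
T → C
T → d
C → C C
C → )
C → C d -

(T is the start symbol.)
GOTO(I, 'C') = CLOSURE({ [A → αX.β] : [A → α.Xβ] ∈ I, X = 'C' })

Items with dot before 'C', with the dot advanced:
  [C → . C C] → [C → C . C]
  [C → . C d -] → [C → C . d -]
Closure of the advanced items:
  [C → C . C] has the dot before C: add [C → . x], [C → . C C], [C → . )], [C → . C d -]

GOTO = { [C → . )], [C → . C C], [C → . C d -], [C → . x], [C → C . C], [C → C . d -] }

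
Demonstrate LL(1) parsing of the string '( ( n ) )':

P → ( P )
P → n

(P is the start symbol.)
LL(1) parsing maintains a stack (initially the start symbol over $) and the input. At each step: if the stack top is a terminal, match it against the current input token; if it is a non-terminal N, replace it with the RHS of M[N, lookahead] (the unique production whose predict set contains the lookahead).

Stack is shown with the top on the left.

Stack      Input        Action
------------------------------
P $        ( ( n ) ) $  output P → ( P )
( P ) $    ( ( n ) ) $  match '('
P ) $      ( n ) ) $    output P → ( P )
( P ) ) $  ( n ) ) $    match '('
P ) ) $    n ) ) $      output P → n
n ) ) $    n ) ) $      match 'n'
) ) $      ) ) $        match ')'
) $        ) $          match ')'
$          $            accept

The string is accepted.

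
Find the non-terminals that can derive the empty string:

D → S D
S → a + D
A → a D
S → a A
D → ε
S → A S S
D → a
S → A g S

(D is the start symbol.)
A non-terminal is nullable if it can derive ε (the empty string): either it has an ε-production, or it has a production whose right-hand side consists entirely of nullable non-terminals.

ε-productions: D → ε
So D is immediately nullable.
No further non-terminal can be added: every production for the remaining non-terminals contains a terminal or a non-nullable non-terminal.
Nullable = { 'D' }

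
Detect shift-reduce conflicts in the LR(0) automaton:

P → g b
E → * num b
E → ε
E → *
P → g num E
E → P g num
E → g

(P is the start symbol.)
A shift-reduce conflict occurs when an LR(0) state has both:
  - a complete (reduce) item [A → α .] (dot at the end), and
  - a shift item [B → β . c γ] (dot before a terminal).

Augment with P' → P and build the canonical LR(0) collection (I0 = CLOSURE({[P' → . P]}), then GOTO on every symbol after a dot until no new states appear). It has 13 states:
  I0: { [P → . g b], [P → . g num E], [P' → . P] }  — shift
  I1: { [P' → P .] }  — accept
  I2: { [P → g . b], [P → g . num E] }  — shift
  I3: { [P → g b .] }  — reduce
  I4: { [E → . * num b], [E → . *], [E → . P g num], [E → . g], [E → .], [P → . g b], [P → . g num E], [P → g num . E] }  — shift, reduce
  I5: { [E → * . num b], [E → * .] }  — shift, reduce
  I6: { [P → g num E .] }  — reduce
  I7: { [E → P . g num] }  — shift
  I8: { [E → g .], [P → g . b], [P → g . num E] }  — shift, reduce
  I9: { [E → P g . num] }  — shift
  I10: { [E → P g num .] }  — reduce
  I11: { [E → * num . b] }  — shift
  I12: { [E → * num b .] }  — reduce

I4 contains reduce item [E → .] and shift items [E → . *], [E → . * num b], [E → . g], [P → . g b], [P → . g num E] — shift-reduce conflict.
I5 contains reduce item [E → * .] and shift item [E → * . num b] — shift-reduce conflict.
I8 contains reduce item [E → g .] and shift items [P → g . b], [P → g . num E] — shift-reduce conflict.

Answer: Yes — I4: [E → .] vs [E → . *]; I5: [E → * .] vs [E → * . num b]; I8: [E → g .] vs [P → g . b]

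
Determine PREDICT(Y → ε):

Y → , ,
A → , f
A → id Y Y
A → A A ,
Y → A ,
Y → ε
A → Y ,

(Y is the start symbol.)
PREDICT(Y → ε) = (FIRST(RHS) \ {ε}) ∪ (FOLLOW(Y) if ε ∈ FIRST(RHS), i.e. RHS ⇒* ε)
The right-hand side is ε (FIRST(ε) = { ε }), so the predict set is FOLLOW(Y) = { $, ',', 'id' }
PREDICT(Y → ε) = { $, ',', 'id' }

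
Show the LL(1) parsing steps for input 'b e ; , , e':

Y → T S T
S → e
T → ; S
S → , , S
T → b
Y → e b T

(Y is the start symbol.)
LL(1) parsing maintains a stack (initially the start symbol over $) and the input. At each step: if the stack top is a terminal, match it against the current input token; if it is a non-terminal N, replace it with the RHS of M[N, lookahead] (the unique production whose predict set contains the lookahead).

Stack is shown with the top on the left.

Stack    Input          Action
------------------------------
Y $      b e ; , , e $  output Y → T S T
T S T $  b e ; , , e $  output T → b
b S T $  b e ; , , e $  match 'b'
S T $    e ; , , e $    output S → e
e T $    e ; , , e $    match 'e'
T $      ; , , e $      output T → ; S
; S $    ; , , e $      match ';'
S $      , , e $        output S → , , S
, , S $  , , e $        match ','
, S $    , e $          match ','
S $      e $            output S → e
e $      e $            match 'e'
$        $              accept

The string is accepted.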